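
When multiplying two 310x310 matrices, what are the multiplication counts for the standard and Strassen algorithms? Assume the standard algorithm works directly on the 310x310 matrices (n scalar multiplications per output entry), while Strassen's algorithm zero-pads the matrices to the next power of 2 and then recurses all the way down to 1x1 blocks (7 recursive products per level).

Matrix multiplication for 310x310 matrices:

Strassen's algorithm requires power-of-2 dimensions. Pad 310x310 to 512x512 (next power of 2).

Standard algorithm: 310^3 = 29791000 multiplications
Strassen's algorithm: 7^(log2(512)) = 7^9 = 40353607 multiplications
Difference: 29791000 - 40353607 = -10562607 (Strassen uses MORE here due to padding overhead — for small or just-over-power-of-2 n, padding can outweigh the per-level savings)

Standard: 29791000 multiplications (310^3). Strassen: 40353607 multiplications (7^9, after padding to 512x512). Strassen reduces 8 recursive multiplications to 7 at each level.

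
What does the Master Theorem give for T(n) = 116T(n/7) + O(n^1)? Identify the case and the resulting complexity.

Master Theorem for T(n) = 116T(n/7) + O(n^1):

a = 116, b = 7, c = 1
log_b(a) = log_7(116) = 2.4429

Case 1: c = 1 < log_7(116) = 2.4429
T(n) = O(n^(log_7 116))

For T(n) = 116T(n/7) + O(n^1): log_7(116) = 2.4429. This is Case 1 of the Master Theorem (c < log_b(a), work dominated by leaves), giving O(n^(log_7 116)).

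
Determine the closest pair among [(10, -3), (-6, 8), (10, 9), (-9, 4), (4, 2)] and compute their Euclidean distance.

Computing all pairwise distances among 5 points:

d((10, -3), (-6, 8)) = 19.4165
d((10, -3), (10, 9)) = 12.0
d((10, -3), (-9, 4)) = 20.2485
d((10, -3), (4, 2)) = 7.8102
d((-6, 8), (10, 9)) = 16.0312
d((-6, 8), (-9, 4)) = 5.0 <-- minimum
d((-6, 8), (4, 2)) = 11.6619
d((10, 9), (-9, 4)) = 19.6469
d((10, 9), (4, 2)) = 9.2195
d((-9, 4), (4, 2)) = 13.1529

Closest pair: (-6, 8) and (-9, 4) with distance 5.0

The closest pair is (-6, 8) and (-9, 4) with Euclidean distance 5.0. For 5 points, brute-force pairwise comparison is shown above. For large n, the divide-and-conquer algorithm (sort by x, recurse on halves, check the dividing strip) achieves O(n log n).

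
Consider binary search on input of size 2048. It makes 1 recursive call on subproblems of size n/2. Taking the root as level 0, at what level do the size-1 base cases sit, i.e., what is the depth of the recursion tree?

For divide and conquer with division factor 2:

Problem sizes at each level:
Level 0: 2048
Level 1: 1024
Level 2: 512
Level 3: 256
Level 4: 128
Level 5: 64
Level 6: 32
Level 7: 16
Level 8: 8
Level 9: 4
Level 10: 2
Level 11: 1

The root is level 0 and the size-1 base case is level 11 (the tree spans levels 0 through 11, i.e. 12 levels counting the root), so the depth is the number of divisions: log_2(2048) = 11

The recursion tree depth is log_2(2048) = 11. At each level, the problem size is divided by 2, so it takes 11 divisions to reduce to a base case of size 1. The algorithm makes 1 recursive call at each level.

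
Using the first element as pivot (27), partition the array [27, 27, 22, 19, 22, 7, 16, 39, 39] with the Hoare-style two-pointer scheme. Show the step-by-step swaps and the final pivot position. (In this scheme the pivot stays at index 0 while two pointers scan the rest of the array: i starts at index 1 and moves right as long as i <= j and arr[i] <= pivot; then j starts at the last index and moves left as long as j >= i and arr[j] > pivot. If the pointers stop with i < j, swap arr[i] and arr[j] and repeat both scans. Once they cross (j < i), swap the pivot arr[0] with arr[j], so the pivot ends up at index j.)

Hoare-style two-pointer partition with pivot = 27:

Initial array: [27, 27, 22, 19, 22, 7, 16, 39, 39]

Pointers start at i = 1, j = 8.
i ends at 7, j ends at 6: the pointers have crossed (j < i), so scanning stops.

Swap pivot arr[0] with arr[6] to place pivot at position 6: [16, 27, 22, 19, 22, 7, 27, 39, 39]
Pivot position: 6

After partitioning with pivot 27, the array becomes [16, 27, 22, 19, 22, 7, 27, 39, 39]. The pivot is placed at index 6. All elements to the left of the pivot are <= 27, and all elements to the right are > 27.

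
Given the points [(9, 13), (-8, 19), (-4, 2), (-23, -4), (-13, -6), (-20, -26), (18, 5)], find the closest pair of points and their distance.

Computing all pairwise distances among 7 points:

d((9, 13), (-8, 19)) = 18.0278
d((9, 13), (-4, 2)) = 17.0294
d((9, 13), (-23, -4)) = 36.2353
d((9, 13), (-13, -6)) = 29.0689
d((9, 13), (-20, -26)) = 48.6004
d((9, 13), (18, 5)) = 12.0416
d((-8, 19), (-4, 2)) = 17.4642
d((-8, 19), (-23, -4)) = 27.4591
d((-8, 19), (-13, -6)) = 25.4951
d((-8, 19), (-20, -26)) = 46.5725
d((-8, 19), (18, 5)) = 29.5296
d((-4, 2), (-23, -4)) = 19.9249
d((-4, 2), (-13, -6)) = 12.0416
d((-4, 2), (-20, -26)) = 32.249
d((-4, 2), (18, 5)) = 22.2036
d((-23, -4), (-13, -6)) = 10.198 <-- minimum
d((-23, -4), (-20, -26)) = 22.2036
d((-23, -4), (18, 5)) = 41.9762
d((-13, -6), (-20, -26)) = 21.1896
d((-13, -6), (18, 5)) = 32.8938
d((-20, -26), (18, 5)) = 49.0408

Closest pair: (-23, -4) and (-13, -6) with distance 10.198

The closest pair is (-23, -4) and (-13, -6) with Euclidean distance 10.198. For 7 points, brute-force pairwise comparison is shown above. For large n, the divide-and-conquer algorithm (sort by x, recurse on halves, check the dividing strip) achieves O(n log n).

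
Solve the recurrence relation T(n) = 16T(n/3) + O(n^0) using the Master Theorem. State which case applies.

Master Theorem for T(n) = 16T(n/3) + O(n^0):

a = 16, b = 3, c = 0
log_b(a) = log_3(16) = 2.5237

Case 1: c = 0 < log_3(16) = 2.5237
T(n) = O(n^(log_3 16))

For T(n) = 16T(n/3) + O(n^0): log_3(16) = 2.5237. This is Case 1 of the Master Theorem (c < log_b(a), work dominated by leaves), giving O(n^(log_3 16)).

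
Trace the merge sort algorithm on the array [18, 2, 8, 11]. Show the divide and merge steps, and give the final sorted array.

Merge sort trace:

Split: [18, 2, 8, 11] -> [18, 2] and [8, 11]
  Split: [18, 2] -> [18] and [2]
  Merge: [18] + [2] -> [2, 18]
  Split: [8, 11] -> [8] and [11]
  Merge: [8] + [11] -> [8, 11]
Merge: [2, 18] + [8, 11] -> [2, 8, 11, 18]

Final sorted array: [2, 8, 11, 18]

The merge sort proceeds by recursively splitting the array and merging sorted halves.
After all merges, the sorted array is [2, 8, 11, 18].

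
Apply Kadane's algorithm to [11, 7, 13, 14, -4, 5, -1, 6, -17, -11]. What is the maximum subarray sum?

Using Kadane's algorithm on [11, 7, 13, 14, -4, 5, -1, 6, -17, -11]:

Scanning through the array:
Position 1 (value 7): max_ending_here = 18, max_so_far = 18
Position 2 (value 13): max_ending_here = 31, max_so_far = 31
Position 3 (value 14): max_ending_here = 45, max_so_far = 45
Position 4 (value -4): max_ending_here = 41, max_so_far = 45
Position 5 (value 5): max_ending_here = 46, max_so_far = 46
Position 6 (value -1): max_ending_here = 45, max_so_far = 46
Position 7 (value 6): max_ending_here = 51, max_so_far = 51
Position 8 (value -17): max_ending_here = 34, max_so_far = 51
Position 9 (value -11): max_ending_here = 23, max_so_far = 51

Maximum subarray: [11, 7, 13, 14, -4, 5, -1, 6]
Maximum sum: 51

The maximum subarray is [11, 7, 13, 14, -4, 5, -1, 6] with sum 51. This subarray runs from index 0 to index 7.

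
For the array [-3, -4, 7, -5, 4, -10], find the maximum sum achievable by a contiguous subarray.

Using Kadane's algorithm on [-3, -4, 7, -5, 4, -10]:

Scanning through the array:
Position 1 (value -4): max_ending_here = -4, max_so_far = -3
Position 2 (value 7): max_ending_here = 7, max_so_far = 7
Position 3 (value -5): max_ending_here = 2, max_so_far = 7
Position 4 (value 4): max_ending_here = 6, max_so_far = 7
Position 5 (value -10): max_ending_here = -4, max_so_far = 7

Maximum subarray: [7]
Maximum sum: 7

The maximum subarray is [7] with sum 7. This subarray runs from index 2 to index 2.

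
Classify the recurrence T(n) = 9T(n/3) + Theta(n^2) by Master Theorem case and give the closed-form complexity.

Master Theorem for T(n) = 9T(n/3) + O(n^2):

a = 9, b = 3, c = 2
log_b(a) = log_3(9) = 2.0000

Case 2: c = 2 = log_3(9) = 2.0000
T(n) = O(n^2 log n) = O(n^2 log n)

For T(n) = 9T(n/3) + O(n^2): log_3(9) = 2.0000. This is Case 2 of the Master Theorem (c = log_b(a), equal work at all levels), giving O(n^2 log n).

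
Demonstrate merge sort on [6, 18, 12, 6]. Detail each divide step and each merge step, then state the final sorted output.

Merge sort trace:

Split: [6, 18, 12, 6] -> [6, 18] and [12, 6]
  Split: [6, 18] -> [6] and [18]
  Merge: [6] + [18] -> [6, 18]
  Split: [12, 6] -> [12] and [6]
  Merge: [12] + [6] -> [6, 12]
Merge: [6, 18] + [6, 12] -> [6, 6, 12, 18]

Final sorted array: [6, 6, 12, 18]

The merge sort proceeds by recursively splitting the array and merging sorted halves.
After all merges, the sorted array is [6, 6, 12, 18].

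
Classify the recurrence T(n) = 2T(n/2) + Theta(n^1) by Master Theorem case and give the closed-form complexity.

Master Theorem for T(n) = 2T(n/2) + O(n^1):

a = 2, b = 2, c = 1
log_b(a) = log_2(2) = 1.0000

Case 2: c = 1 = log_2(2) = 1.0000
T(n) = O(n^1 log n) = O(n log n)

For T(n) = 2T(n/2) + O(n^1): log_2(2) = 1.0000. This is Case 2 of the Master Theorem (c = log_b(a), equal work at all levels), giving O(n log n).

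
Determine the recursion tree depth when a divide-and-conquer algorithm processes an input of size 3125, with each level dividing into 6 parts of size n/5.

For divide and conquer with division factor 5:

Problem sizes at each level:
Level 0: 3125
Level 1: 625
Level 2: 125
Level 3: 25
Level 4: 5
Level 5: 1

The root is level 0 and the size-1 base case is level 5 (the tree spans levels 0 through 5, i.e. 6 levels counting the root), so the depth is the number of divisions: log_5(3125) = 5

The recursion tree depth is log_5(3125) = 5. At each level, the problem size is divided by 5, so it takes 5 divisions to reduce to a base case of size 1. The algorithm makes 6 recursive calls at each level.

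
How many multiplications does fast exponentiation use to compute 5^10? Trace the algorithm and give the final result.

Computing 5^10 by squaring (build up from 5^1; each line after the first costs one multiplication):

5^1 = 5
5^2 = (5^1)^2 = 5^2 = 25
5^4 = (5^2)^2 = 25^2 = 625
5^5 = 5 * 5^4 = 5 * 625 = 3125
5^10 = (5^5)^2 = 3125^2 = 9765625

Result: 9765625
Multiplications needed: 4 (4 lines after 5^1)

5^10 = 9765625. Using exponentiation by squaring, this requires 4 multiplications. The key idea: if the exponent is even, square the half-power; if odd, multiply by the base once.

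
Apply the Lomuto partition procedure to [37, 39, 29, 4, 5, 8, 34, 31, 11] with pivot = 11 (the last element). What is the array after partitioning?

Lomuto partition with pivot = 11:

Initial array: [37, 39, 29, 4, 5, 8, 34, 31, 11]

arr[0]=37 > 11: no swap
arr[1]=39 > 11: no swap
arr[2]=29 > 11: no swap
arr[3]=4 <= 11: swap with position 0, array becomes [4, 39, 29, 37, 5, 8, 34, 31, 11]
arr[4]=5 <= 11: swap with position 1, array becomes [4, 5, 29, 37, 39, 8, 34, 31, 11]
arr[5]=8 <= 11: swap with position 2, array becomes [4, 5, 8, 37, 39, 29, 34, 31, 11]
arr[6]=34 > 11: no swap
arr[7]=31 > 11: no swap

Place pivot at position 3: [4, 5, 8, 11, 39, 29, 34, 31, 37]
Pivot position: 3

After partitioning with pivot 11, the array becomes [4, 5, 8, 11, 39, 29, 34, 31, 37]. The pivot is placed at index 3. All elements to the left of the pivot are <= 11, and all elements to the right are > 11.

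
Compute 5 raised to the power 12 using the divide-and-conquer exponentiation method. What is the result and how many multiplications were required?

Computing 5^12 by squaring (build up from 5^1; each line after the first costs one multiplication):

5^1 = 5
5^2 = (5^1)^2 = 5^2 = 25
5^3 = 5 * 5^2 = 5 * 25 = 125
5^6 = (5^3)^2 = 125^2 = 15625
5^12 = (5^6)^2 = 15625^2 = 244140625

Result: 244140625
Multiplications needed: 4 (4 lines after 5^1)

5^12 = 244140625. Using exponentiation by squaring, this requires 4 multiplications. The key idea: if the exponent is even, square the half-power; if odd, multiply by the base once.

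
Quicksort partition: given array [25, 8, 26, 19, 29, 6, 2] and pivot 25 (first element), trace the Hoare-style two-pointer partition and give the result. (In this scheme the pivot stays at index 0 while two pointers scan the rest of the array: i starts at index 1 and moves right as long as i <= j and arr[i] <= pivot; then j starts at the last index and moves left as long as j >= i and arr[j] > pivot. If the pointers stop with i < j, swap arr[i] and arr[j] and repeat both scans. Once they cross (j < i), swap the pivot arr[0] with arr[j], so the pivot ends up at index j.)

Hoare-style two-pointer partition with pivot = 25:

Initial array: [25, 8, 26, 19, 29, 6, 2]

Pointers start at i = 1, j = 6.
i stops at index 2 (arr[2]=26 > 25), j stops at index 6 (arr[6]=2 <= 25): swap arr[2] and arr[6], array becomes [25, 8, 2, 19, 29, 6, 26]
i stops at index 4 (arr[4]=29 > 25), j stops at index 5 (arr[5]=6 <= 25): swap arr[4] and arr[5], array becomes [25, 8, 2, 19, 6, 29, 26]
i ends at 5, j ends at 4: the pointers have crossed (j < i), so scanning stops.

Swap pivot arr[0] with arr[4] to place pivot at position 4: [6, 8, 2, 19, 25, 29, 26]
Pivot position: 4

After partitioning with pivot 25, the array becomes [6, 8, 2, 19, 25, 29, 26]. The pivot is placed at index 4. All elements to the left of the pivot are <= 25, and all elements to the right are > 25.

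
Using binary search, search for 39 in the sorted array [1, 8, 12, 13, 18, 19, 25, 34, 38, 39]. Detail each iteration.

Binary search for 39 in [1, 8, 12, 13, 18, 19, 25, 34, 38, 39]:

lo=0, hi=9, mid=4, arr[mid]=18 -> 18 < 39, search right half
lo=5, hi=9, mid=7, arr[mid]=34 -> 34 < 39, search right half
lo=8, hi=9, mid=8, arr[mid]=38 -> 38 < 39, search right half
lo=9, hi=9, mid=9, arr[mid]=39 -> Found target at index 9!

Binary search finds 39 at index 9 after 4 comparisons. The search repeatedly halves the search space by comparing with the middle element.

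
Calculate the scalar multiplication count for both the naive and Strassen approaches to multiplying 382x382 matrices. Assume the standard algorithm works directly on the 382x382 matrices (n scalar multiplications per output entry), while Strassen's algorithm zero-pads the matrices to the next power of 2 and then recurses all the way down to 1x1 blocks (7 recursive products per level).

Matrix multiplication for 382x382 matrices:

Strassen's algorithm requires power-of-2 dimensions. Pad 382x382 to 512x512 (next power of 2).

Standard algorithm: 382^3 = 55742968 multiplications
Strassen's algorithm: 7^(log2(512)) = 7^9 = 40353607 multiplications
Savings: 55742968 - 40353607 = 15389361 multiplications

Standard: 55742968 multiplications (382^3). Strassen: 40353607 multiplications (7^9, after padding to 512x512). Strassen reduces 8 recursive multiplications to 7 at each level.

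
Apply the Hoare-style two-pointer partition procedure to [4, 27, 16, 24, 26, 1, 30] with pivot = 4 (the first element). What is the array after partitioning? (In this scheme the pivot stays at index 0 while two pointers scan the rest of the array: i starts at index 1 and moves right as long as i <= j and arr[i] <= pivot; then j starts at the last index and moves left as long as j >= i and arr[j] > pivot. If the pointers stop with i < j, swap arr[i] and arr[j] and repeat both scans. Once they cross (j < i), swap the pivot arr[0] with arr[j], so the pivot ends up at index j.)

Hoare-style two-pointer partition with pivot = 4:

Initial array: [4, 27, 16, 24, 26, 1, 30]

Pointers start at i = 1, j = 6.
i stops at index 1 (arr[1]=27 > 4), j stops at index 5 (arr[5]=1 <= 4): swap arr[1] and arr[5], array becomes [4, 1, 16, 24, 26, 27, 30]
i ends at 2, j ends at 1: the pointers have crossed (j < i), so scanning stops.

Swap pivot arr[0] with arr[1] to place pivot at position 1: [1, 4, 16, 24, 26, 27, 30]
Pivot position: 1

After partitioning with pivot 4, the array becomes [1, 4, 16, 24, 26, 27, 30]. The pivot is placed at index 1. All elements to the left of the pivot are <= 4, and all elements to the right are > 4.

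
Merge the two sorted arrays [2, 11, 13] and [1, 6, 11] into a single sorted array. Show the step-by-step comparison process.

Merging process:

Compare 2 vs 1: take 1 from right. Merged: [1]
Compare 2 vs 6: take 2 from left. Merged: [1, 2]
Compare 11 vs 6: take 6 from right. Merged: [1, 2, 6]
Compare 11 vs 11: take 11 from left. Merged: [1, 2, 6, 11]
Compare 13 vs 11: take 11 from right. Merged: [1, 2, 6, 11, 11]
Append remaining from left: [13]. Merged: [1, 2, 6, 11, 11, 13]

Final merged array: [1, 2, 6, 11, 11, 13]
Total comparisons: 5

The merged array is [1, 2, 6, 11, 11, 13], requiring 5 comparisons. The merge step runs in O(n) time where n is the total number of elements.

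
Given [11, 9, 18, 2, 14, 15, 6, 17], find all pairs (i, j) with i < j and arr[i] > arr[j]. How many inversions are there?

Finding inversions in [11, 9, 18, 2, 14, 15, 6, 17]:

(0, 1): arr[0]=11 > arr[1]=9
(0, 3): arr[0]=11 > arr[3]=2
(0, 6): arr[0]=11 > arr[6]=6
(1, 3): arr[1]=9 > arr[3]=2
(1, 6): arr[1]=9 > arr[6]=6
(2, 3): arr[2]=18 > arr[3]=2
(2, 4): arr[2]=18 > arr[4]=14
(2, 5): arr[2]=18 > arr[5]=15
(2, 6): arr[2]=18 > arr[6]=6
(2, 7): arr[2]=18 > arr[7]=17
(4, 6): arr[4]=14 > arr[6]=6
(5, 6): arr[5]=15 > arr[6]=6

Total inversions: 12

The array has 12 inversion(s): (0,1), (0,3), (0,6), (1,3), (1,6), (2,3), (2,4), (2,5), (2,6), (2,7), (4,6), (5,6). Each pair (i,j) satisfies i < j and arr[i] > arr[j].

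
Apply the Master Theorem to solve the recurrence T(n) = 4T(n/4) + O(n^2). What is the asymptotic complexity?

Master Theorem for T(n) = 4T(n/4) + O(n^2):

a = 4, b = 4, c = 2
log_b(a) = log_4(4) = 1.0000

Case 3: c = 2 > log_4(4) = 1.0000
T(n) = O(n^2) = O(n^2)

For T(n) = 4T(n/4) + O(n^2): log_4(4) = 1.0000. This is Case 3 of the Master Theorem (c > log_b(a), work dominated by root), giving O(n^2).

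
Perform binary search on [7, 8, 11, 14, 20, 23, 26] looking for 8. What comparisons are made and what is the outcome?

Binary search for 8 in [7, 8, 11, 14, 20, 23, 26]:

lo=0, hi=6, mid=3, arr[mid]=14 -> 14 > 8, search left half
lo=0, hi=2, mid=1, arr[mid]=8 -> Found target at index 1!

Binary search finds 8 at index 1 after 2 comparisons. The search repeatedly halves the search space by comparing with the middle element.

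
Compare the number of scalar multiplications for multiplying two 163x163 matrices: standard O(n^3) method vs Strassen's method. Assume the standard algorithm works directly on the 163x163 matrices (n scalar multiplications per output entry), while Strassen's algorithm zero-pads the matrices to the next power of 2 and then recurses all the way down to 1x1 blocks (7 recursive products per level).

Matrix multiplication for 163x163 matrices:

Strassen's algorithm requires power-of-2 dimensions. Pad 163x163 to 256x256 (next power of 2).

Standard algorithm: 163^3 = 4330747 multiplications
Strassen's algorithm: 7^(log2(256)) = 7^8 = 5764801 multiplications
Difference: 4330747 - 5764801 = -1434054 (Strassen uses MORE here due to padding overhead — for small or just-over-power-of-2 n, padding can outweigh the per-level savings)

Standard: 4330747 multiplications (163^3). Strassen: 5764801 multiplications (7^8, after padding to 256x256). Strassen reduces 8 recursive multiplications to 7 at each level.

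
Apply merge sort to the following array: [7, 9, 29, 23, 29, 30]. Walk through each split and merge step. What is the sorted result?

Merge sort trace:

Split: [7, 9, 29, 23, 29, 30] -> [7, 9, 29] and [23, 29, 30]
  Split: [7, 9, 29] -> [7] and [9, 29]
    Split: [9, 29] -> [9] and [29]
    Merge: [9] + [29] -> [9, 29]
  Merge: [7] + [9, 29] -> [7, 9, 29]
  Split: [23, 29, 30] -> [23] and [29, 30]
    Split: [29, 30] -> [29] and [30]
    Merge: [29] + [30] -> [29, 30]
  Merge: [23] + [29, 30] -> [23, 29, 30]
Merge: [7, 9, 29] + [23, 29, 30] -> [7, 9, 23, 29, 29, 30]

Final sorted array: [7, 9, 23, 29, 29, 30]

The merge sort proceeds by recursively splitting the array and merging sorted halves.
After all merges, the sorted array is [7, 9, 23, 29, 29, 30].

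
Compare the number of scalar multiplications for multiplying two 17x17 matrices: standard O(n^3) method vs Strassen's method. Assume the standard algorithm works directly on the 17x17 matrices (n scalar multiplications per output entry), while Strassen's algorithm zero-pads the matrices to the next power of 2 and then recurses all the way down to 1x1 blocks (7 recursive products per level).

Matrix multiplication for 17x17 matrices:

Strassen's algorithm requires power-of-2 dimensions. Pad 17x17 to 32x32 (next power of 2).

Standard algorithm: 17^3 = 4913 multiplications
Strassen's algorithm: 7^(log2(32)) = 7^5 = 16807 multiplications
Difference: 4913 - 16807 = -11894 (Strassen uses MORE here due to padding overhead — for small or just-over-power-of-2 n, padding can outweigh the per-level savings)

Standard: 4913 multiplications (17^3). Strassen: 16807 multiplications (7^5, after padding to 32x32). Strassen reduces 8 recursive multiplications to 7 at each level.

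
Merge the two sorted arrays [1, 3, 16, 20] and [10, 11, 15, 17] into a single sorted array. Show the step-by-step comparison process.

Merging process:

Compare 1 vs 10: take 1 from left. Merged: [1]
Compare 3 vs 10: take 3 from left. Merged: [1, 3]
Compare 16 vs 10: take 10 from right. Merged: [1, 3, 10]
Compare 16 vs 11: take 11 from right. Merged: [1, 3, 10, 11]
Compare 16 vs 15: take 15 from right. Merged: [1, 3, 10, 11, 15]
Compare 16 vs 17: take 16 from left. Merged: [1, 3, 10, 11, 15, 16]
Compare 20 vs 17: take 17 from right. Merged: [1, 3, 10, 11, 15, 16, 17]
Append remaining from left: [20]. Merged: [1, 3, 10, 11, 15, 16, 17, 20]

Final merged array: [1, 3, 10, 11, 15, 16, 17, 20]
Total comparisons: 7

The merged array is [1, 3, 10, 11, 15, 16, 17, 20], requiring 7 comparisons. The merge step runs in O(n) time where n is the total number of elements.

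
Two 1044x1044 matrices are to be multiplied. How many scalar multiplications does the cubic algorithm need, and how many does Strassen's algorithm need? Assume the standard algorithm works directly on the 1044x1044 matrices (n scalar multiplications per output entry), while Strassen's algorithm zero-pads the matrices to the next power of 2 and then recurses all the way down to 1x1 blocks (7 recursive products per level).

Matrix multiplication for 1044x1044 matrices:

Strassen's algorithm requires power-of-2 dimensions. Pad 1044x1044 to 2048x2048 (next power of 2).

Standard algorithm: 1044^3 = 1137893184 multiplications
Strassen's algorithm: 7^(log2(2048)) = 7^11 = 1977326743 multiplications
Difference: 1137893184 - 1977326743 = -839433559 (Strassen uses MORE here due to padding overhead — for small or just-over-power-of-2 n, padding can outweigh the per-level savings)

Standard: 1137893184 multiplications (1044^3). Strassen: 1977326743 multiplications (7^11, after padding to 2048x2048). Strassen reduces 8 recursive multiplications to 7 at each level.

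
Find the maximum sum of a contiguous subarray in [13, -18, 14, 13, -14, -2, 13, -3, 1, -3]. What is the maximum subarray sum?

Using Kadane's algorithm on [13, -18, 14, 13, -14, -2, 13, -3, 1, -3]:

Scanning through the array:
Position 1 (value -18): max_ending_here = -5, max_so_far = 13
Position 2 (value 14): max_ending_here = 14, max_so_far = 14
Position 3 (value 13): max_ending_here = 27, max_so_far = 27
Position 4 (value -14): max_ending_here = 13, max_so_far = 27
Position 5 (value -2): max_ending_here = 11, max_so_far = 27
Position 6 (value 13): max_ending_here = 24, max_so_far = 27
Position 7 (value -3): max_ending_here = 21, max_so_far = 27
Position 8 (value 1): max_ending_here = 22, max_so_far = 27
Position 9 (value -3): max_ending_here = 19, max_so_far = 27

Maximum subarray: [14, 13]
Maximum sum: 27

The maximum subarray is [14, 13] with sum 27. This subarray runs from index 2 to index 3.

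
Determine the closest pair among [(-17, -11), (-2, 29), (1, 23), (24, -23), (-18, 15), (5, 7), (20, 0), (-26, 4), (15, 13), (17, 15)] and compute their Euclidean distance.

Computing all pairwise distances among 10 points:

d((-17, -11), (-2, 29)) = 42.72
d((-17, -11), (1, 23)) = 38.4708
d((-17, -11), (24, -23)) = 42.72
d((-17, -11), (-18, 15)) = 26.0192
d((-17, -11), (5, 7)) = 28.4253
d((-17, -11), (20, 0)) = 38.6005
d((-17, -11), (-26, 4)) = 17.4929
d((-17, -11), (15, 13)) = 40.0
d((-17, -11), (17, 15)) = 42.8019
d((-2, 29), (1, 23)) = 6.7082
d((-2, 29), (24, -23)) = 58.1378
d((-2, 29), (-18, 15)) = 21.2603
d((-2, 29), (5, 7)) = 23.0868
d((-2, 29), (20, 0)) = 36.4005
d((-2, 29), (-26, 4)) = 34.6554
d((-2, 29), (15, 13)) = 23.3452
d((-2, 29), (17, 15)) = 23.6008
d((1, 23), (24, -23)) = 51.4296
d((1, 23), (-18, 15)) = 20.6155
d((1, 23), (5, 7)) = 16.4924
d((1, 23), (20, 0)) = 29.8329
d((1, 23), (-26, 4)) = 33.0151
d((1, 23), (15, 13)) = 17.2047
d((1, 23), (17, 15)) = 17.8885
d((24, -23), (-18, 15)) = 56.6392
d((24, -23), (5, 7)) = 35.5106
d((24, -23), (20, 0)) = 23.3452
d((24, -23), (-26, 4)) = 56.8243
d((24, -23), (15, 13)) = 37.108
d((24, -23), (17, 15)) = 38.6394
d((-18, 15), (5, 7)) = 24.3516
d((-18, 15), (20, 0)) = 40.8534
d((-18, 15), (-26, 4)) = 13.6015
d((-18, 15), (15, 13)) = 33.0606
d((-18, 15), (17, 15)) = 35.0
d((5, 7), (20, 0)) = 16.5529
d((5, 7), (-26, 4)) = 31.1448
d((5, 7), (15, 13)) = 11.6619
d((5, 7), (17, 15)) = 14.4222
d((20, 0), (-26, 4)) = 46.1736
d((20, 0), (15, 13)) = 13.9284
d((20, 0), (17, 15)) = 15.2971
d((-26, 4), (15, 13)) = 41.9762
d((-26, 4), (17, 15)) = 44.3847
d((15, 13), (17, 15)) = 2.8284 <-- minimum

Closest pair: (15, 13) and (17, 15) with distance 2.8284

The closest pair is (15, 13) and (17, 15) with Euclidean distance 2.8284. For 10 points, brute-force pairwise comparison is shown above. For large n, the divide-and-conquer algorithm (sort by x, recurse on halves, check the dividing strip) achieves O(n log n).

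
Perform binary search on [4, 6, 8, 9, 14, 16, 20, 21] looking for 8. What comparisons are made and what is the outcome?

Binary search for 8 in [4, 6, 8, 9, 14, 16, 20, 21]:

lo=0, hi=7, mid=3, arr[mid]=9 -> 9 > 8, search left half
lo=0, hi=2, mid=1, arr[mid]=6 -> 6 < 8, search right half
lo=2, hi=2, mid=2, arr[mid]=8 -> Found target at index 2!

Binary search finds 8 at index 2 after 3 comparisons. The search repeatedly halves the search space by comparing with the middle element.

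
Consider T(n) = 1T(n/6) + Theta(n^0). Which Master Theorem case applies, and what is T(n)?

Master Theorem for T(n) = 1T(n/6) + O(n^0):

a = 1, b = 6, c = 0
log_b(a) = log_6(1) = 0.0000

Case 2: c = 0 = log_6(1) = 0.0000
T(n) = O(n^0 log n) = O(log n)

For T(n) = 1T(n/6) + O(n^0): log_6(1) = 0.0000. This is Case 2 of the Master Theorem (c = log_b(a), equal work at all levels), giving O(log n).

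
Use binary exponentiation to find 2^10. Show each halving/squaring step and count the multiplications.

Computing 2^10 by squaring (build up from 2^1; each line after the first costs one multiplication):

2^1 = 2
2^2 = (2^1)^2 = 2^2 = 4
2^4 = (2^2)^2 = 4^2 = 16
2^5 = 2 * 2^4 = 2 * 16 = 32
2^10 = (2^5)^2 = 32^2 = 1024

Result: 1024
Multiplications needed: 4 (4 lines after 2^1)

2^10 = 1024. Using exponentiation by squaring, this requires 4 multiplications. The key idea: if the exponent is even, square the half-power; if odd, multiply by the base once.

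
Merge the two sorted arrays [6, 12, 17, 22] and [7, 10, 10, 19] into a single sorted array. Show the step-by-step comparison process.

Merging process:

Compare 6 vs 7: take 6 from left. Merged: [6]
Compare 12 vs 7: take 7 from right. Merged: [6, 7]
Compare 12 vs 10: take 10 from right. Merged: [6, 7, 10]
Compare 12 vs 10: take 10 from right. Merged: [6, 7, 10, 10]
Compare 12 vs 19: take 12 from left. Merged: [6, 7, 10, 10, 12]
Compare 17 vs 19: take 17 from left. Merged: [6, 7, 10, 10, 12, 17]
Compare 22 vs 19: take 19 from right. Merged: [6, 7, 10, 10, 12, 17, 19]
Append remaining from left: [22]. Merged: [6, 7, 10, 10, 12, 17, 19, 22]

Final merged array: [6, 7, 10, 10, 12, 17, 19, 22]
Total comparisons: 7

The merged array is [6, 7, 10, 10, 12, 17, 19, 22], requiring 7 comparisons. The merge step runs in O(n) time where n is the total number of elements.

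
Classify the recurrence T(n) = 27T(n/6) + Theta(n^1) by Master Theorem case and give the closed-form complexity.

Master Theorem for T(n) = 27T(n/6) + O(n^1):

a = 27, b = 6, c = 1
log_b(a) = log_6(27) = 1.8394

Case 1: c = 1 < log_6(27) = 1.8394
T(n) = O(n^(log_6 27))

For T(n) = 27T(n/6) + O(n^1): log_6(27) = 1.8394. This is Case 1 of the Master Theorem (c < log_b(a), work dominated by leaves), giving O(n^(log_6 27)).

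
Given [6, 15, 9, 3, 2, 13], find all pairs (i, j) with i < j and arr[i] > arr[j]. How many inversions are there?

Finding inversions in [6, 15, 9, 3, 2, 13]:

(0, 3): arr[0]=6 > arr[3]=3
(0, 4): arr[0]=6 > arr[4]=2
(1, 2): arr[1]=15 > arr[2]=9
(1, 3): arr[1]=15 > arr[3]=3
(1, 4): arr[1]=15 > arr[4]=2
(1, 5): arr[1]=15 > arr[5]=13
(2, 3): arr[2]=9 > arr[3]=3
(2, 4): arr[2]=9 > arr[4]=2
(3, 4): arr[3]=3 > arr[4]=2

Total inversions: 9

The array has 9 inversion(s): (0,3), (0,4), (1,2), (1,3), (1,4), (1,5), (2,3), (2,4), (3,4). Each pair (i,j) satisfies i < j and arr[i] > arr[j].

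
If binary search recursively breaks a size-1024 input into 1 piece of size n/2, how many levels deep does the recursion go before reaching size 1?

For divide and conquer with division factor 2:

Problem sizes at each level:
Level 0: 1024
Level 1: 512
Level 2: 256
Level 3: 128
Level 4: 64
Level 5: 32
Level 6: 16
Level 7: 8
Level 8: 4
Level 9: 2
Level 10: 1

The root is level 0 and the size-1 base case is level 10 (the tree spans levels 0 through 10, i.e. 11 levels counting the root), so the depth is the number of divisions: log_2(1024) = 10

The recursion tree depth is log_2(1024) = 10. At each level, the problem size is divided by 2, so it takes 10 divisions to reduce to a base case of size 1. The algorithm makes 1 recursive call at each level.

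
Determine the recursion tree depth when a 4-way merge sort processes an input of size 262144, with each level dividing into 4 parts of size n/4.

For divide and conquer with division factor 4:

Problem sizes at each level:
Level 0: 262144
Level 1: 65536
Level 2: 16384
Level 3: 4096
Level 4: 1024
Level 5: 256
Level 6: 64
Level 7: 16
Level 8: 4
Level 9: 1

The root is level 0 and the size-1 base case is level 9 (the tree spans levels 0 through 9, i.e. 10 levels counting the root), so the depth is the number of divisions: log_4(262144) = 9

The recursion tree depth is log_4(262144) = 9. At each level, the problem size is divided by 4, so it takes 9 divisions to reduce to a base case of size 1. The algorithm makes 4 recursive calls at each level.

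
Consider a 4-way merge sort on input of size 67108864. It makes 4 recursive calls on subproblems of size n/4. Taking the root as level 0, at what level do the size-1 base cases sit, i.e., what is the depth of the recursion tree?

For divide and conquer with division factor 4:

Problem sizes at each level:
Level 0: 67108864
Level 1: 16777216
Level 2: 4194304
Level 3: 1048576
Level 4: 262144
Level 5: 65536
Level 6: 16384
Level 7: 4096
Level 8: 1024
Level 9: 256
Level 10: 64
Level 11: 16
Level 12: 4
Level 13: 1

The root is level 0 and the size-1 base case is level 13 (the tree spans levels 0 through 13, i.e. 14 levels counting the root), so the depth is the number of divisions: log_4(67108864) = 13

The recursion tree depth is log_4(67108864) = 13. At each level, the problem size is divided by 4, so it takes 13 divisions to reduce to a base case of size 1. The algorithm makes 4 recursive calls at each level.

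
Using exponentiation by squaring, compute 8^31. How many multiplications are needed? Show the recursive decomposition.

Computing 8^31 by squaring (build up from 8^1; each line after the first costs one multiplication):

8^1 = 8
8^2 = (8^1)^2 = 8^2 = 64
8^3 = 8 * 8^2 = 8 * 64 = 512
8^6 = (8^3)^2 = 512^2 = 262144
8^7 = 8 * 8^6 = 8 * 262144 = 2097152
8^14 = (8^7)^2 = 2097152^2 = 4398046511104
8^15 = 8 * 8^14 = 8 * 4398046511104 = 35184372088832
8^30 = (8^15)^2 = 35184372088832^2 = 1237940039285380274899124224
8^31 = 8 * 8^30 = 8 * 1237940039285380274899124224 = 9903520314283042199192993792

Result: 9903520314283042199192993792
Multiplications needed: 8 (8 lines after 8^1)

8^31 = 9903520314283042199192993792. Using exponentiation by squaring, this requires 8 multiplications. The key idea: if the exponent is even, square the half-power; if odd, multiply by the base once.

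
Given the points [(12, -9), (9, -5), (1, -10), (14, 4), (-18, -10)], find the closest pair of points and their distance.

Computing all pairwise distances among 5 points:

d((12, -9), (9, -5)) = 5.0 <-- minimum
d((12, -9), (1, -10)) = 11.0454
d((12, -9), (14, 4)) = 13.1529
d((12, -9), (-18, -10)) = 30.0167
d((9, -5), (1, -10)) = 9.434
d((9, -5), (14, 4)) = 10.2956
d((9, -5), (-18, -10)) = 27.4591
d((1, -10), (14, 4)) = 19.105
d((1, -10), (-18, -10)) = 19.0
d((14, 4), (-18, -10)) = 34.9285

Closest pair: (12, -9) and (9, -5) with distance 5.0

The closest pair is (12, -9) and (9, -5) with Euclidean distance 5.0. For 5 points, brute-force pairwise comparison is shown above. For large n, the divide-and-conquer algorithm (sort by x, recurse on halves, check the dividing strip) achieves O(n log n).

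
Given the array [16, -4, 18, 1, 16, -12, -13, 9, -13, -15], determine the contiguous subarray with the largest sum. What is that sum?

Using Kadane's algorithm on [16, -4, 18, 1, 16, -12, -13, 9, -13, -15]:

Scanning through the array:
Position 1 (value -4): max_ending_here = 12, max_so_far = 16
Position 2 (value 18): max_ending_here = 30, max_so_far = 30
Position 3 (value 1): max_ending_here = 31, max_so_far = 31
Position 4 (value 16): max_ending_here = 47, max_so_far = 47
Position 5 (value -12): max_ending_here = 35, max_so_far = 47
Position 6 (value -13): max_ending_here = 22, max_so_far = 47
Position 7 (value 9): max_ending_here = 31, max_so_far = 47
Position 8 (value -13): max_ending_here = 18, max_so_far = 47
Position 9 (value -15): max_ending_here = 3, max_so_far = 47

Maximum subarray: [16, -4, 18, 1, 16]
Maximum sum: 47

The maximum subarray is [16, -4, 18, 1, 16] with sum 47. This subarray runs from index 0 to index 4.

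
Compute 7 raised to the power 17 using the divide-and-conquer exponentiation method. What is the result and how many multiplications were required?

Computing 7^17 by squaring (build up from 7^1; each line after the first costs one multiplication):

7^1 = 7
7^2 = (7^1)^2 = 7^2 = 49
7^4 = (7^2)^2 = 49^2 = 2401
7^8 = (7^4)^2 = 2401^2 = 5764801
7^16 = (7^8)^2 = 5764801^2 = 33232930569601
7^17 = 7 * 7^16 = 7 * 33232930569601 = 232630513987207

Result: 232630513987207
Multiplications needed: 5 (5 lines after 7^1)

7^17 = 232630513987207. Using exponentiation by squaring, this requires 5 multiplications. The key idea: if the exponent is even, square the half-power; if odd, multiply by the base once.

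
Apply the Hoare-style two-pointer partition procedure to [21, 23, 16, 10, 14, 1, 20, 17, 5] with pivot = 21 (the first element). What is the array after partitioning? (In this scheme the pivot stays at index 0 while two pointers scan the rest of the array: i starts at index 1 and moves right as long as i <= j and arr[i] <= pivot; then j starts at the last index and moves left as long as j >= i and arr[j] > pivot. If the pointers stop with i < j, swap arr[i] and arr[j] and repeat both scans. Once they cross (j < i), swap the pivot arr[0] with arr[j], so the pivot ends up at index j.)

Hoare-style two-pointer partition with pivot = 21:

Initial array: [21, 23, 16, 10, 14, 1, 20, 17, 5]

Pointers start at i = 1, j = 8.
i stops at index 1 (arr[1]=23 > 21), j stops at index 8 (arr[8]=5 <= 21): swap arr[1] and arr[8], array becomes [21, 5, 16, 10, 14, 1, 20, 17, 23]
i ends at 8, j ends at 7: the pointers have crossed (j < i), so scanning stops.

Swap pivot arr[0] with arr[7] to place pivot at position 7: [17, 5, 16, 10, 14, 1, 20, 21, 23]
Pivot position: 7

After partitioning with pivot 21, the array becomes [17, 5, 16, 10, 14, 1, 20, 21, 23]. The pivot is placed at index 7. All elements to the left of the pivot are <= 21, and all elements to the right are > 21.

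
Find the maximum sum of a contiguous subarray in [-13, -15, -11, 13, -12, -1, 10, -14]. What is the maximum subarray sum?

Using Kadane's algorithm on [-13, -15, -11, 13, -12, -1, 10, -14]:

Scanning through the array:
Position 1 (value -15): max_ending_here = -15, max_so_far = -13
Position 2 (value -11): max_ending_here = -11, max_so_far = -11
Position 3 (value 13): max_ending_here = 13, max_so_far = 13
Position 4 (value -12): max_ending_here = 1, max_so_far = 13
Position 5 (value -1): max_ending_here = 0, max_so_far = 13
Position 6 (value 10): max_ending_here = 10, max_so_far = 13
Position 7 (value -14): max_ending_here = -4, max_so_far = 13

Maximum subarray: [13]
Maximum sum: 13

The maximum subarray is [13] with sum 13. This subarray runs from index 3 to index 3.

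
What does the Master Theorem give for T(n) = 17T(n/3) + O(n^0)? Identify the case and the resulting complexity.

Master Theorem for T(n) = 17T(n/3) + O(n^0):

a = 17, b = 3, c = 0
log_b(a) = log_3(17) = 2.5789

Case 1: c = 0 < log_3(17) = 2.5789
T(n) = O(n^(log_3 17))

For T(n) = 17T(n/3) + O(n^0): log_3(17) = 2.5789. This is Case 1 of the Master Theorem (c < log_b(a), work dominated by leaves), giving O(n^(log_3 17)).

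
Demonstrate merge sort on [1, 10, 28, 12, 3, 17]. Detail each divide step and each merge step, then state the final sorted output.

Merge sort trace:

Split: [1, 10, 28, 12, 3, 17] -> [1, 10, 28] and [12, 3, 17]
  Split: [1, 10, 28] -> [1] and [10, 28]
    Split: [10, 28] -> [10] and [28]
    Merge: [10] + [28] -> [10, 28]
  Merge: [1] + [10, 28] -> [1, 10, 28]
  Split: [12, 3, 17] -> [12] and [3, 17]
    Split: [3, 17] -> [3] and [17]
    Merge: [3] + [17] -> [3, 17]
  Merge: [12] + [3, 17] -> [3, 12, 17]
Merge: [1, 10, 28] + [3, 12, 17] -> [1, 3, 10, 12, 17, 28]

Final sorted array: [1, 3, 10, 12, 17, 28]

The merge sort proceeds by recursively splitting the array and merging sorted halves.
After all merges, the sorted array is [1, 3, 10, 12, 17, 28].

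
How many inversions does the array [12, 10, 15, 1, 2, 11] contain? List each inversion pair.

Finding inversions in [12, 10, 15, 1, 2, 11]:

(0, 1): arr[0]=12 > arr[1]=10
(0, 3): arr[0]=12 > arr[3]=1
(0, 4): arr[0]=12 > arr[4]=2
(0, 5): arr[0]=12 > arr[5]=11
(1, 3): arr[1]=10 > arr[3]=1
(1, 4): arr[1]=10 > arr[4]=2
(2, 3): arr[2]=15 > arr[3]=1
(2, 4): arr[2]=15 > arr[4]=2
(2, 5): arr[2]=15 > arr[5]=11

Total inversions: 9

The array has 9 inversion(s): (0,1), (0,3), (0,4), (0,5), (1,3), (1,4), (2,3), (2,4), (2,5). Each pair (i,j) satisfies i < j and arr[i] > arr[j].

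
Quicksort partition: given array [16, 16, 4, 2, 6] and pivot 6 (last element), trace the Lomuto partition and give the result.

Lomuto partition with pivot = 6:

Initial array: [16, 16, 4, 2, 6]

arr[0]=16 > 6: no swap
arr[1]=16 > 6: no swap
arr[2]=4 <= 6: swap with position 0, array becomes [4, 16, 16, 2, 6]
arr[3]=2 <= 6: swap with position 1, array becomes [4, 2, 16, 16, 6]

Place pivot at position 2: [4, 2, 6, 16, 16]
Pivot position: 2

After partitioning with pivot 6, the array becomes [4, 2, 6, 16, 16]. The pivot is placed at index 2. All elements to the left of the pivot are <= 6, and all elements to the right are > 6.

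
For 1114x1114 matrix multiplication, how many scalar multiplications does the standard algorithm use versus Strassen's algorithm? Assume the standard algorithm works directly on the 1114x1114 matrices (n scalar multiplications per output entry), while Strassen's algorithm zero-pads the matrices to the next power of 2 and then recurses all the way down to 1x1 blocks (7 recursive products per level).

Matrix multiplication for 1114x1114 matrices:

Strassen's algorithm requires power-of-2 dimensions. Pad 1114x1114 to 2048x2048 (next power of 2).

Standard algorithm: 1114^3 = 1382469544 multiplications
Strassen's algorithm: 7^(log2(2048)) = 7^11 = 1977326743 multiplications
Difference: 1382469544 - 1977326743 = -594857199 (Strassen uses MORE here due to padding overhead — for small or just-over-power-of-2 n, padding can outweigh the per-level savings)

Standard: 1382469544 multiplications (1114^3). Strassen: 1977326743 multiplications (7^11, after padding to 2048x2048). Strassen reduces 8 recursive multiplications to 7 at each level.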